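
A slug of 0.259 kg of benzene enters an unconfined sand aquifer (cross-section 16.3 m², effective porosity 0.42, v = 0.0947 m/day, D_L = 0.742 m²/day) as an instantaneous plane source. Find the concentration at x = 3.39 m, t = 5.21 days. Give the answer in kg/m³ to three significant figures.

0.00315 kg/m³

For an instantaneous plane source, C(x,t) = M/(n_e·A·√(4πDt)) · exp(−(x−vt)²/(4Dt)), with n_e·A the pore (flow) area.
Plume center vt = 0.0947 × 5.21 = 0.493387 m, so the well at 3.39 m is 2.896613 m downgradient of the peak.
√(4πDt) = 6.970 m, giving peak height M/(n_e·A·√(4πDt)) = 0.259/(0.42 × 16.3 × 6.970) = 0.005428 kg/m³.
(x−vt)²/(4Dt) = (2.896613)²/(4 × 0.742 × 5.21) = 0.5426; exp(−0.5426) = 0.5812.
C = 0.005428 × 0.5812 = 0.00315 kg/m³.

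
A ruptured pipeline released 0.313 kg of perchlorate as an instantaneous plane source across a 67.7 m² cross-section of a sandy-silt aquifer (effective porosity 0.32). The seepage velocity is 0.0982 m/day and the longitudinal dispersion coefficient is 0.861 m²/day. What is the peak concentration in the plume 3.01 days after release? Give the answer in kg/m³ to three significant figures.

0.00253 kg/m³

The peak of an instantaneous 1D plume sits at x = vt; there the Gaussian factor is 1 and C_max = M/(n_e·A·√(4πDt)), where n_e·A is the pore area the mass is dissolved in.
√(4πDt) = √(4π × 0.861 × 3.01) = 5.707 m, so C_max = 0.313/(0.32 × 67.7 × 5.707) = 0.00253 kg/m³.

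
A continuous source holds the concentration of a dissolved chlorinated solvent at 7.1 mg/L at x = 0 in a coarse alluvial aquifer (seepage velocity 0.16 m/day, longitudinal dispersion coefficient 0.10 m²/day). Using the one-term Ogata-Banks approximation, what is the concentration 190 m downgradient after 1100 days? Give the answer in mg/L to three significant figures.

For a continuous step input, C/C₀ ≈ ½·erfc((x−vt)/(2√(Dt))).
vt = 0.16 × 1100 = 176 m and 2√(Dt) = 2√(0.10 × 1100) = 20.98 m.
Argument (x−vt)/(2√(Dt)) = (190 − 176)/20.98 = 0.6673; ½·erfc(0.6673) = 0.1727.
C = 7.1 × 0.1727 = 1.23 mg/L.

1.23 mg/L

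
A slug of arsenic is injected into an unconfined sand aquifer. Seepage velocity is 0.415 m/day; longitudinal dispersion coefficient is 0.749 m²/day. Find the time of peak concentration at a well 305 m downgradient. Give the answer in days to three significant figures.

731 days

For the 1D instantaneous-source solution, setting ∂C/∂t = 0 at fixed x gives v²t² + 2Dt − x² = 0, so t = (√(D² + v²x²) − D)/v².
√(D² + v²x²) = √(0.749² + 0.415² × 305²) = 126.6; v² = 0.172225.
t = (126.6 − 0.749)/0.172225 = 731 days (vs. the pure-advection estimate x/v = 735 d).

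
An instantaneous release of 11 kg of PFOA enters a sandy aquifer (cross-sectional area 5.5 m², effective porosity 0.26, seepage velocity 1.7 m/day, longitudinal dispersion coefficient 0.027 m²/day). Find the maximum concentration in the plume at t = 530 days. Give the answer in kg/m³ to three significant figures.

The peak of an instantaneous 1D plume sits at x = vt; there the Gaussian factor is 1 and C_max = M/(n_e·A·√(4πDt)), where n_e·A is the pore area the mass is dissolved in.
√(4πDt) = √(4π × 0.027 × 530) = 13.41 m, so C_max = 11/(0.26 × 5.5 × 13.41) = 0.574 kg/m³.

0.574 kg/m³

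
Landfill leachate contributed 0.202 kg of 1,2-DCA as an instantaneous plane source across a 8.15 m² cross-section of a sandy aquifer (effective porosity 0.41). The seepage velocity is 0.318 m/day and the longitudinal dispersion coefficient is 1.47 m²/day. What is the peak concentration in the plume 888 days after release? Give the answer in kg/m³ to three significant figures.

0.000472 kg/m³

The peak of an instantaneous 1D plume sits at x = vt; there the Gaussian factor is 1 and C_max = M/(n_e·A·√(4πDt)), where n_e·A is the pore area the mass is dissolved in.
√(4πDt) = √(4π × 1.47 × 888) = 128.1 m, so C_max = 0.202/(0.41 × 8.15 × 128.1) = 0.000472 kg/m³.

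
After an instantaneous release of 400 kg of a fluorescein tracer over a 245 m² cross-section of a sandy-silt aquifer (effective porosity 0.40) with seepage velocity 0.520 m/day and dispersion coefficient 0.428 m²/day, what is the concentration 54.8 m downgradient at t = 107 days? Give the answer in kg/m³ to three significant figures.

0.169 kg/m³

For an instantaneous plane source, C(x,t) = M/(n_e·A·√(4πDt)) · exp(−(x−vt)²/(4Dt)), with n_e·A the pore (flow) area.
Plume center vt = 0.520 × 107 = 55.64 m, so the well at 54.8 m is 0.84 m upgradient of the peak.
√(4πDt) = 23.99 m, giving peak height M/(n_e·A·√(4πDt)) = 400/(0.40 × 245 × 23.99) = 0.1701 kg/m³.
(x−vt)²/(4Dt) = (-0.84)²/(4 × 0.428 × 107) = 0.003852; exp(−0.003852) = 0.9962.
C = 0.1701 × 0.9962 = 0.169 kg/m³.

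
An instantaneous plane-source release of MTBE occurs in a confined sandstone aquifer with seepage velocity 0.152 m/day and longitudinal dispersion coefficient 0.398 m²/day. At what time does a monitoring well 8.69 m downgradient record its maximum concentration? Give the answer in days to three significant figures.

For the 1D instantaneous-source solution, setting ∂C/∂t = 0 at fixed x gives v²t² + 2Dt − x² = 0, so t = (√(D² + v²x²) − D)/v².
√(D² + v²x²) = √(0.398² + 0.152² × 8.69²) = 1.380; v² = 0.023104.
t = (1.380 − 0.398)/0.023104 = 42.5 days (vs. the pure-advection estimate x/v = 57.2 d).

42.5 days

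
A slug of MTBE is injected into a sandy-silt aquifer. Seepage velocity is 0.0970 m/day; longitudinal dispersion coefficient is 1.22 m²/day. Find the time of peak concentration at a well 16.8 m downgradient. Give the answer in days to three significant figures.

For the 1D instantaneous-source solution, setting ∂C/∂t = 0 at fixed x gives v²t² + 2Dt − x² = 0, so t = (√(D² + v²x²) − D)/v².
√(D² + v²x²) = √(1.22² + 0.0970² × 16.8²) = 2.036; v² = 0.009409.
t = (2.036 − 1.22)/0.009409 = 86.7 days (vs. the pure-advection estimate x/v = 173 d).

86.7 days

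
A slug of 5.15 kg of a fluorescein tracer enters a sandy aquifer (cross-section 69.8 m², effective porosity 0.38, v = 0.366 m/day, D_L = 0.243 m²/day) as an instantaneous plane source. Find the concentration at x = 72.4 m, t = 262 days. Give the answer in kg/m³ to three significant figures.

0.000786 kg/m³

For an instantaneous plane source, C(x,t) = M/(n_e·A·√(4πDt)) · exp(−(x−vt)²/(4Dt)), with n_e·A the pore (flow) area.
Plume center vt = 0.366 × 262 = 95.892 m, so the well at 72.4 m is 23.492 m upgradient of the peak.
√(4πDt) = 28.29 m, giving peak height M/(n_e·A·√(4πDt)) = 5.15/(0.38 × 69.8 × 28.29) = 0.006863 kg/m³.
(x−vt)²/(4Dt) = (-23.492)²/(4 × 0.243 × 262) = 2.167; exp(−2.167) = 0.1145.
C = 0.006863 × 0.1145 = 0.000786 kg/m³.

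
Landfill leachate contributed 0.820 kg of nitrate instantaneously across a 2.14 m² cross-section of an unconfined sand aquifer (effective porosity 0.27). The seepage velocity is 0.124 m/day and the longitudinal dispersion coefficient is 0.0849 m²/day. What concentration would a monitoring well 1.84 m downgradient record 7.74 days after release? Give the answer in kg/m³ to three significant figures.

0.368 kg/m³

For an instantaneous plane source, C(x,t) = M/(n_e·A·√(4πDt)) · exp(−(x−vt)²/(4Dt)), with n_e·A the pore (flow) area.
Plume center vt = 0.124 × 7.74 = 0.95976 m, so the well at 1.84 m is 0.88024 m downgradient of the peak.
√(4πDt) = 2.874 m, giving peak height M/(n_e·A·√(4πDt)) = 0.820/(0.27 × 2.14 × 2.874) = 0.4938 kg/m³.
(x−vt)²/(4Dt) = (0.88024)²/(4 × 0.0849 × 7.74) = 0.2948; exp(−0.2948) = 0.7447.
C = 0.4938 × 0.7447 = 0.368 kg/m³.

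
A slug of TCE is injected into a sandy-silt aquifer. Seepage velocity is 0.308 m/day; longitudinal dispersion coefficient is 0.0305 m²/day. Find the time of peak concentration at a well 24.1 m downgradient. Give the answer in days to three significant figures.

77.9 days

For the 1D instantaneous-source solution, setting ∂C/∂t = 0 at fixed x gives v²t² + 2Dt − x² = 0, so t = (√(D² + v²x²) − D)/v².
√(D² + v²x²) = √(0.0305² + 0.308² × 24.1²) = 7.423; v² = 0.094864.
t = (7.423 − 0.0305)/0.094864 = 77.9 days (vs. the pure-advection estimate x/v = 78.2 d).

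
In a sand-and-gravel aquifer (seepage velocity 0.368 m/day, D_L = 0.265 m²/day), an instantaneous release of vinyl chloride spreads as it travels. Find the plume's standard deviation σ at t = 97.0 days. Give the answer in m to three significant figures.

7.17 m

Dispersive spreading gives a Gaussian with σ² = 2Dt; advection only shifts the center.
σ = √(2 × 0.265 × 97.0) = 7.17 m.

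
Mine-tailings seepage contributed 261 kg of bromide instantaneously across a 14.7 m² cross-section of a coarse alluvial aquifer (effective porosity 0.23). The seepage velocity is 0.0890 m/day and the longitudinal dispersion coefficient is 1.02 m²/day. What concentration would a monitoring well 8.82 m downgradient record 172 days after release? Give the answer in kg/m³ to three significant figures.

For an instantaneous plane source, C(x,t) = M/(n_e·A·√(4πDt)) · exp(−(x−vt)²/(4Dt)), with n_e·A the pore (flow) area.
Plume center vt = 0.0890 × 172 = 15.308 m, so the well at 8.82 m is 6.488 m upgradient of the peak.
√(4πDt) = 46.95 m, giving peak height M/(n_e·A·√(4πDt)) = 261/(0.23 × 14.7 × 46.95) = 1.644 kg/m³.
(x−vt)²/(4Dt) = (-6.488)²/(4 × 1.02 × 172) = 0.05998; exp(−0.05998) = 0.9418.
C = 1.644 × 0.9418 = 1.55 kg/m³.

1.55 kg/m³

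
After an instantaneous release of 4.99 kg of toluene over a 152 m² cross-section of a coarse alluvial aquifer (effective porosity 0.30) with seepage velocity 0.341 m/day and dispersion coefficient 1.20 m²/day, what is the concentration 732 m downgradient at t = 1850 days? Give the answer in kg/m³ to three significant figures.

For an instantaneous plane source, C(x,t) = M/(n_e·A·√(4πDt)) · exp(−(x−vt)²/(4Dt)), with n_e·A the pore (flow) area.
Plume center vt = 0.341 × 1850 = 630.85 m, so the well at 732 m is 101.15 m downgradient of the peak.
√(4πDt) = 167.0 m, giving peak height M/(n_e·A·√(4πDt)) = 4.99/(0.30 × 152 × 167.0) = 0.0006553 kg/m³.
(x−vt)²/(4Dt) = (101.15)²/(4 × 1.20 × 1850) = 1.152; exp(−1.152) = 0.3160.
C = 0.0006553 × 0.3160 = 0.000207 kg/m³.

0.000207 kg/m³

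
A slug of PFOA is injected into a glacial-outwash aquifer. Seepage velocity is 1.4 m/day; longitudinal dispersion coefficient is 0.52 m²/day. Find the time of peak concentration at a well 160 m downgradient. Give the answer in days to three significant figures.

114 days

For the 1D instantaneous-source solution, setting ∂C/∂t = 0 at fixed x gives v²t² + 2Dt − x² = 0, so t = (√(D² + v²x²) − D)/v².
√(D² + v²x²) = √(0.52² + 1.4² × 160²) = 224.0; v² = 1.96.
t = (224.0 − 0.52)/1.96 = 114 days (vs. the pure-advection estimate x/v = 114 d).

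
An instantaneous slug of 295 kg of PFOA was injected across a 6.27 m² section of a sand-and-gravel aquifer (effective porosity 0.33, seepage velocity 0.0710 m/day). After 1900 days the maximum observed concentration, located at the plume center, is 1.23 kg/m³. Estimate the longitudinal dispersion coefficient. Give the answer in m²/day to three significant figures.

0.563 m²/day

At the plume center C_max = M/(n_e·A·√(4πDt)), so D = M²/(4πt·(n_e·A·C_max)²).
n_e·A·C_max = 0.33 × 6.27 × 1.23 = 2.545 kg/m.
D = 295²/(4π × 1900 × 2.545²) = 0.563 m²/day.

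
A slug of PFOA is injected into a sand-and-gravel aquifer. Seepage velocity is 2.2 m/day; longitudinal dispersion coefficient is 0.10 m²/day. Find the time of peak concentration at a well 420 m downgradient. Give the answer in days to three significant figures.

For the 1D instantaneous-source solution, setting ∂C/∂t = 0 at fixed x gives v²t² + 2Dt − x² = 0, so t = (√(D² + v²x²) − D)/v².
√(D² + v²x²) = √(0.10² + 2.2² × 420²) = 924.0; v² = 4.84.
t = (924.0 − 0.10)/4.84 = 191 days (vs. the pure-advection estimate x/v = 191 d).

191 days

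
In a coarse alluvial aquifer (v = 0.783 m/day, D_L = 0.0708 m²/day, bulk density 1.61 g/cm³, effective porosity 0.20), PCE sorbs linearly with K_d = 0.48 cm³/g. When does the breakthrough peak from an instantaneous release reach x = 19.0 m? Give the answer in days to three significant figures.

Retardation factor R = 1 + ρ_b·K_d/n = 1 + 1.61 × 0.48/0.20 = 4.864.
Sorption retards both mechanisms: v_R = v/R = 0.1610 m/day, D_R = D/R = 0.01456 m²/day.
Peak time from v_R²t² + 2D_R t − x² = 0: t = (√(D_R² + v_R²x²) − D_R)/v_R².
√(D_R² + v_R²x²) = √(0.01456² + 0.1610² × 19.0²) = 3.059; v_R² = 0.02592.
t = (3.059 − 0.01456)/0.02592 = 117 days.

117 days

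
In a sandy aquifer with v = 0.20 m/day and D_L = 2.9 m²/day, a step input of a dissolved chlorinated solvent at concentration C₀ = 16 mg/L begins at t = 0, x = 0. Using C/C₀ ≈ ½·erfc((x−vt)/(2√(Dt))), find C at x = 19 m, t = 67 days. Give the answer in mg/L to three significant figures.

6.21 mg/L

For a continuous step input, C/C₀ ≈ ½·erfc((x−vt)/(2√(Dt))).
vt = 0.20 × 67 = 13.4 m and 2√(Dt) = 2√(2.9 × 67) = 27.88 m.
Argument (x−vt)/(2√(Dt)) = (19 − 13.4)/27.88 = 0.2009; ½·erfc(0.2009) = 0.3882.
C = 16 × 0.3882 = 6.21 mg/L.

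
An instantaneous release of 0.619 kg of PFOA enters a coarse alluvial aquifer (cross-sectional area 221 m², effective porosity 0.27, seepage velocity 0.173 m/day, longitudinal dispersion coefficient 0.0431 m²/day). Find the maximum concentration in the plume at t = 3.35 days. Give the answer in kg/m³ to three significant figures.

0.00770 kg/m³

The peak of an instantaneous 1D plume sits at x = vt; there the Gaussian factor is 1 and C_max = M/(n_e·A·√(4πDt)), where n_e·A is the pore area the mass is dissolved in.
√(4πDt) = √(4π × 0.0431 × 3.35) = 1.347 m, so C_max = 0.619/(0.27 × 221 × 1.347) = 0.00770 kg/m³.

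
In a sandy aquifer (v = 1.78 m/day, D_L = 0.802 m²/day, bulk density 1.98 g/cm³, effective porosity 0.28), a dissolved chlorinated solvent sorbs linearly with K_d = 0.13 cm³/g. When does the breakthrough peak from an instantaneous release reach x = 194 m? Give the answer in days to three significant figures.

Retardation factor R = 1 + ρ_b·K_d/n = 1 + 1.98 × 0.13/0.28 = 1.919.
Sorption retards both mechanisms: v_R = v/R = 0.9276 m/day, D_R = D/R = 0.4179 m²/day.
Peak time from v_R²t² + 2D_R t − x² = 0: t = (√(D_R² + v_R²x²) − D_R)/v_R².
√(D_R² + v_R²x²) = √(0.4179² + 0.9276² × 194²) = 180.0; v_R² = 0.8604.
t = (180.0 − 0.4179)/0.8604 = 209 days.

209 days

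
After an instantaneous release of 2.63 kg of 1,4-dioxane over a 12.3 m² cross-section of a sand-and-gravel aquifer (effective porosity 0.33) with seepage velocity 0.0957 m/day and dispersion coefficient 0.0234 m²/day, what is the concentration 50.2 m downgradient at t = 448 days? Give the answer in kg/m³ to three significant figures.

For an instantaneous plane source, C(x,t) = M/(n_e·A·√(4πDt)) · exp(−(x−vt)²/(4Dt)), with n_e·A the pore (flow) area.
Plume center vt = 0.0957 × 448 = 42.8736 m, so the well at 50.2 m is 7.3264 m downgradient of the peak.
√(4πDt) = 11.48 m, giving peak height M/(n_e·A·√(4πDt)) = 2.63/(0.33 × 12.3 × 11.48) = 0.05644 kg/m³.
(x−vt)²/(4Dt) = (7.3264)²/(4 × 0.0234 × 448) = 1.280; exp(−1.280) = 0.2780.
C = 0.05644 × 0.2780 = 0.0157 kg/m³.

0.0157 kg/m³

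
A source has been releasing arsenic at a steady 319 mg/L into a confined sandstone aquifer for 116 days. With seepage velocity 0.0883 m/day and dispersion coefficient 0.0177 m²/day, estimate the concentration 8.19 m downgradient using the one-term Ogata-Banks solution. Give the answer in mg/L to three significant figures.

For a continuous step input, C/C₀ ≈ ½·erfc((x−vt)/(2√(Dt))).
vt = 0.0883 × 116 = 10.2428 m and 2√(Dt) = 2√(0.0177 × 116) = 2.866 m.
Argument (x−vt)/(2√(Dt)) = (8.19 − 10.2428)/2.866 = -0.7163; ½·erfc(-0.7163) = 0.8445.
C = 319 × 0.8445 = 269 mg/L.

269 mg/L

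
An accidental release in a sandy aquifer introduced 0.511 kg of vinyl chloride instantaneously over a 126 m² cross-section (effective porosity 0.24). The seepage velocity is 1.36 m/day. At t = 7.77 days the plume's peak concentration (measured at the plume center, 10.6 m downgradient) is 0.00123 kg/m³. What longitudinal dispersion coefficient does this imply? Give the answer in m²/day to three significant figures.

At the plume center C_max = M/(n_e·A·√(4πDt)), so D = M²/(4πt·(n_e·A·C_max)²).
n_e·A·C_max = 0.24 × 126 × 0.00123 = 0.03720 kg/m.
D = 0.511²/(4π × 7.77 × 0.03720²) = 1.93 m²/day.

1.93 m²/day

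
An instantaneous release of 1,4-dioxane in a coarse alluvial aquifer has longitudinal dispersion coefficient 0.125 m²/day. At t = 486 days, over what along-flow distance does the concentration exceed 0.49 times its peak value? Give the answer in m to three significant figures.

26.3 m

The plume is Gaussian with σ = √(2Dt) = √(2 × 0.125 × 486) = 11.02 m.
C/C_peak = exp(−Δx²/(2σ²)) = 0.49 ⇒ Δx = σ·√(−2 ln 0.49) = 11.02 × 1.194 = 13.16 m.
Width = 2Δx = 26.3 m.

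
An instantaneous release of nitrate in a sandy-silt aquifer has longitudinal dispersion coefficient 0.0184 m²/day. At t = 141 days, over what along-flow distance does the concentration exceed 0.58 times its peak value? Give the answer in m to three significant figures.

The plume is Gaussian with σ = √(2Dt) = √(2 × 0.0184 × 141) = 2.278 m.
C/C_peak = exp(−Δx²/(2σ²)) = 0.58 ⇒ Δx = σ·√(−2 ln 0.58) = 2.278 × 1.044 = 2.378 m.
Width = 2Δx = 4.76 m.

4.76 m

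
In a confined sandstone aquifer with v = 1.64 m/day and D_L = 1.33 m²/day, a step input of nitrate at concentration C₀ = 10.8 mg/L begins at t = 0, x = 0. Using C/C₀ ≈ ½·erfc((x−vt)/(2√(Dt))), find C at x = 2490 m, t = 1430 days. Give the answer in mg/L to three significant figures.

0.102 mg/L

For a continuous step input, C/C₀ ≈ ½·erfc((x−vt)/(2√(Dt))).
vt = 1.64 × 1430 = 2345.2 m and 2√(Dt) = 2√(1.33 × 1430) = 87.22 m.
Argument (x−vt)/(2√(Dt)) = (2490 − 2345.2)/87.22 = 1.660; ½·erfc(1.660) = 0.009448.
C = 10.8 × 0.009448 = 0.102 mg/L.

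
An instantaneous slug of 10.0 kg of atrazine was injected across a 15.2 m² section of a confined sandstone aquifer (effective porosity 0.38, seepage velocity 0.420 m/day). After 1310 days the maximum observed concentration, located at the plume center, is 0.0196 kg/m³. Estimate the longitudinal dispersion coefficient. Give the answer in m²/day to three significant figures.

0.474 m²/day

At the plume center C_max = M/(n_e·A·√(4πDt)), so D = M²/(4πt·(n_e·A·C_max)²).
n_e·A·C_max = 0.38 × 15.2 × 0.0196 = 0.1132 kg/m.
D = 10.0²/(4π × 1310 × 0.1132²) = 0.474 m²/day.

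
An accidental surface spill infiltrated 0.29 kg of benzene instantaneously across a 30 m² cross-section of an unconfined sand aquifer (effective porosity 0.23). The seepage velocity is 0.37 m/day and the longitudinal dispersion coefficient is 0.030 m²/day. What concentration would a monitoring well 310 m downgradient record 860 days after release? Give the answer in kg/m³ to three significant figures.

For an instantaneous plane source, C(x,t) = M/(n_e·A·√(4πDt)) · exp(−(x−vt)²/(4Dt)), with n_e·A the pore (flow) area.
Plume center vt = 0.37 × 860 = 318.2 m, so the well at 310 m is 8.2 m upgradient of the peak.
√(4πDt) = 18.01 m, giving peak height M/(n_e·A·√(4πDt)) = 0.29/(0.23 × 30 × 18.01) = 0.002334 kg/m³.
(x−vt)²/(4Dt) = (-8.2)²/(4 × 0.030 × 860) = 0.6516; exp(−0.6516) = 0.5212.
C = 0.002334 × 0.5212 = 0.00122 kg/m³.

0.00122 kg/m³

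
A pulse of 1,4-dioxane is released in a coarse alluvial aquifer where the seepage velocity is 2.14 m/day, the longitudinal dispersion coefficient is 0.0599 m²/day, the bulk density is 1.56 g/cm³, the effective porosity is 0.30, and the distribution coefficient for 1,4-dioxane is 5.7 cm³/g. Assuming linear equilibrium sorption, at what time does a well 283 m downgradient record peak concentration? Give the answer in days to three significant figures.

Retardation factor R = 1 + ρ_b·K_d/n = 1 + 1.56 × 5.7/0.30 = 30.64.
Sorption retards both mechanisms: v_R = v/R = 0.06984 m/day, D_R = D/R = 0.001955 m²/day.
Peak time from v_R²t² + 2D_R t − x² = 0: t = (√(D_R² + v_R²x²) − D_R)/v_R².
√(D_R² + v_R²x²) = √(0.001955² + 0.06984² × 283²) = 19.76; v_R² = 0.004878.
t = (19.76 − 0.001955)/0.004878 = 4050 days.

4050 days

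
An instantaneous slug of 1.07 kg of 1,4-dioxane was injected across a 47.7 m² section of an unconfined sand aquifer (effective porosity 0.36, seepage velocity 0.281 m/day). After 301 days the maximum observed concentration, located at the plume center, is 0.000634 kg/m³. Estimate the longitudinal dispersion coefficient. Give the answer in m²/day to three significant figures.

2.55 m²/day

At the plume center C_max = M/(n_e·A·√(4πDt)), so D = M²/(4πt·(n_e·A·C_max)²).
n_e·A·C_max = 0.36 × 47.7 × 0.000634 = 0.01089 kg/m.
D = 1.07²/(4π × 301 × 0.01089²) = 2.55 m²/day.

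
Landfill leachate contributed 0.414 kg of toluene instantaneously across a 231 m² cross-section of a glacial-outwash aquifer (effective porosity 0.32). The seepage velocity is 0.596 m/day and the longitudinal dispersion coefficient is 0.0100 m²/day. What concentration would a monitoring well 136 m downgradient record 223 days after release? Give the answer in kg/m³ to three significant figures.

For an instantaneous plane source, C(x,t) = M/(n_e·A·√(4πDt)) · exp(−(x−vt)²/(4Dt)), with n_e·A the pore (flow) area.
Plume center vt = 0.596 × 223 = 132.908 m, so the well at 136 m is 3.092 m downgradient of the peak.
√(4πDt) = 5.294 m, giving peak height M/(n_e·A·√(4πDt)) = 0.414/(0.32 × 231 × 5.294) = 0.001058 kg/m³.
(x−vt)²/(4Dt) = (3.092)²/(4 × 0.0100 × 223) = 1.072; exp(−1.072) = 0.3423.
C = 0.001058 × 0.3423 = 0.000362 kg/m³.

0.000362 kg/m³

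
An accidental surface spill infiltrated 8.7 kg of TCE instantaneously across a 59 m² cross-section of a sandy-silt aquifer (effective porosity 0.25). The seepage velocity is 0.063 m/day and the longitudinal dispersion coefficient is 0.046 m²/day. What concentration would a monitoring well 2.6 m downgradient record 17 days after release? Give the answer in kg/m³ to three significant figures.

0.0891 kg/m³

For an instantaneous plane source, C(x,t) = M/(n_e·A·√(4πDt)) · exp(−(x−vt)²/(4Dt)), with n_e·A the pore (flow) area.
Plume center vt = 0.063 × 17 = 1.071 m, so the well at 2.6 m is 1.529 m downgradient of the peak.
√(4πDt) = 3.135 m, giving peak height M/(n_e·A·√(4πDt)) = 8.7/(0.25 × 59 × 3.135) = 0.1881 kg/m³.
(x−vt)²/(4Dt) = (1.529)²/(4 × 0.046 × 17) = 0.7474; exp(−0.7474) = 0.4736.
C = 0.1881 × 0.4736 = 0.0891 kg/m³.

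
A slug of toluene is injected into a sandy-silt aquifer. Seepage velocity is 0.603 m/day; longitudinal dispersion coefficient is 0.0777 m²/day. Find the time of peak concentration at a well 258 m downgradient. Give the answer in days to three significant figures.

For the 1D instantaneous-source solution, setting ∂C/∂t = 0 at fixed x gives v²t² + 2Dt − x² = 0, so t = (√(D² + v²x²) − D)/v².
√(D² + v²x²) = √(0.0777² + 0.603² × 258²) = 155.6; v² = 0.363609.
t = (155.6 − 0.0777)/0.363609 = 428 days (vs. the pure-advection estimate x/v = 428 d).

428 days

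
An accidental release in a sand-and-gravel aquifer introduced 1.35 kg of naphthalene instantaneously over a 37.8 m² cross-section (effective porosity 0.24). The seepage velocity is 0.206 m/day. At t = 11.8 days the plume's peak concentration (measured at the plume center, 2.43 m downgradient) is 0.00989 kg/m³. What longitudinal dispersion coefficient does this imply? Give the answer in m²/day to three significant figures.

1.53 m²/day

At the plume center C_max = M/(n_e·A·√(4πDt)), so D = M²/(4πt·(n_e·A·C_max)²).
n_e·A·C_max = 0.24 × 37.8 × 0.00989 = 0.08972 kg/m.
D = 1.35²/(4π × 11.8 × 0.08972²) = 1.53 m²/day.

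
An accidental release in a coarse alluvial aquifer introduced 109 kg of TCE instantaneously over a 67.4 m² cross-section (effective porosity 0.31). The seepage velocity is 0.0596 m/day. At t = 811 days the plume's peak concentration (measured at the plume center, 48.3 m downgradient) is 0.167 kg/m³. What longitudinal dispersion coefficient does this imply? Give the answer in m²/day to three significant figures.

At the plume center C_max = M/(n_e·A·√(4πDt)), so D = M²/(4πt·(n_e·A·C_max)²).
n_e·A·C_max = 0.31 × 67.4 × 0.167 = 3.489 kg/m.
D = 109²/(4π × 811 × 3.489²) = 0.0958 m²/day.

0.0958 m²/day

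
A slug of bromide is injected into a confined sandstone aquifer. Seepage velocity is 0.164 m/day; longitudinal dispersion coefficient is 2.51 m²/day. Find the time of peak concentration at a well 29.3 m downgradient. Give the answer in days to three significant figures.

108 days

For the 1D instantaneous-source solution, setting ∂C/∂t = 0 at fixed x gives v²t² + 2Dt − x² = 0, so t = (√(D² + v²x²) − D)/v².
√(D² + v²x²) = √(2.51² + 0.164² × 29.3²) = 5.421; v² = 0.026896.
t = (5.421 − 2.51)/0.026896 = 108 days (vs. the pure-advection estimate x/v = 179 d).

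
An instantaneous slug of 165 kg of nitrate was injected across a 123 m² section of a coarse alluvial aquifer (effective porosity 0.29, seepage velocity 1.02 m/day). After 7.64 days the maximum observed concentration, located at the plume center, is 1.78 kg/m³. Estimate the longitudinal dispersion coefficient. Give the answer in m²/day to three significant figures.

0.0703 m²/day

At the plume center C_max = M/(n_e·A·√(4πDt)), so D = M²/(4πt·(n_e·A·C_max)²).
n_e·A·C_max = 0.29 × 123 × 1.78 = 63.49 kg/m.
D = 165²/(4π × 7.64 × 63.49²) = 0.0703 m²/day.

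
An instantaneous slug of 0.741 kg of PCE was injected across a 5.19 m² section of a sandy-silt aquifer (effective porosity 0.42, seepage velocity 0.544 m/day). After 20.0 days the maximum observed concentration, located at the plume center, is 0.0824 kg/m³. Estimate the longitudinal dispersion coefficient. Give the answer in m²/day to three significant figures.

0.0677 m²/day

At the plume center C_max = M/(n_e·A·√(4πDt)), so D = M²/(4πt·(n_e·A·C_max)²).
n_e·A·C_max = 0.42 × 5.19 × 0.0824 = 0.1796 kg/m.
D = 0.741²/(4π × 20.0 × 0.1796²) = 0.0677 m²/day.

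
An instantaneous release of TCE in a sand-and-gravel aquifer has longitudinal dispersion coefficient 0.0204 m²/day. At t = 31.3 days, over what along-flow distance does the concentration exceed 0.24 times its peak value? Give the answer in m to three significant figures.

3.82 m

The plume is Gaussian with σ = √(2Dt) = √(2 × 0.0204 × 31.3) = 1.130 m.
C/C_peak = exp(−Δx²/(2σ²)) = 0.24 ⇒ Δx = σ·√(−2 ln 0.24) = 1.130 × 1.689 = 1.909 m.
Width = 2Δx = 3.82 m.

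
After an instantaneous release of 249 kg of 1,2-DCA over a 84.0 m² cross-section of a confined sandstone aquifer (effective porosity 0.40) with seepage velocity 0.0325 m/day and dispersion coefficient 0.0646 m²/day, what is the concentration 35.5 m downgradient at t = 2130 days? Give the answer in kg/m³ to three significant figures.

0.0226 kg/m³

For an instantaneous plane source, C(x,t) = M/(n_e·A·√(4πDt)) · exp(−(x−vt)²/(4Dt)), with n_e·A the pore (flow) area.
Plume center vt = 0.0325 × 2130 = 69.225 m, so the well at 35.5 m is 33.725 m upgradient of the peak.
√(4πDt) = 41.58 m, giving peak height M/(n_e·A·√(4πDt)) = 249/(0.40 × 84.0 × 41.58) = 0.1782 kg/m³.
(x−vt)²/(4Dt) = (-33.725)²/(4 × 0.0646 × 2130) = 2.066; exp(−2.066) = 0.1267.
C = 0.1782 × 0.1267 = 0.0226 kg/m³.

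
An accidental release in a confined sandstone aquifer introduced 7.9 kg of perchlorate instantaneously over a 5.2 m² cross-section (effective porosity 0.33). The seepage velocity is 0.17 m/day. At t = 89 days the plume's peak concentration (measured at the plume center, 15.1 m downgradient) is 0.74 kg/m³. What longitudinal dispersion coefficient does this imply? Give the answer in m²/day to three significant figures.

0.0346 m²/day

At the plume center C_max = M/(n_e·A·√(4πDt)), so D = M²/(4πt·(n_e·A·C_max)²).
n_e·A·C_max = 0.33 × 5.2 × 0.74 = 1.270 kg/m.
D = 7.9²/(4π × 89 × 1.270²) = 0.0346 m²/day.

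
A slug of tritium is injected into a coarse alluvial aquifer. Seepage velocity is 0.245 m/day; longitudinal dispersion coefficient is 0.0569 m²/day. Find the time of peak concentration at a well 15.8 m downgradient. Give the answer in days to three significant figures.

For the 1D instantaneous-source solution, setting ∂C/∂t = 0 at fixed x gives v²t² + 2Dt − x² = 0, so t = (√(D² + v²x²) − D)/v².
√(D² + v²x²) = √(0.0569² + 0.245² × 15.8²) = 3.871; v² = 0.060025.
t = (3.871 − 0.0569)/0.060025 = 63.5 days (vs. the pure-advection estimate x/v = 64.5 d).

63.5 days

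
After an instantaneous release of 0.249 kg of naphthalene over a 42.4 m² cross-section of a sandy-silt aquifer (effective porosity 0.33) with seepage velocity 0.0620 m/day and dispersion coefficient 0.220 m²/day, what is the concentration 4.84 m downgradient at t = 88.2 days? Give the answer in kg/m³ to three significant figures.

For an instantaneous plane source, C(x,t) = M/(n_e·A·√(4πDt)) · exp(−(x−vt)²/(4Dt)), with n_e·A the pore (flow) area.
Plume center vt = 0.0620 × 88.2 = 5.4684 m, so the well at 4.84 m is 0.6284 m upgradient of the peak.
√(4πDt) = 15.62 m, giving peak height M/(n_e·A·√(4πDt)) = 0.249/(0.33 × 42.4 × 15.62) = 0.001139 kg/m³.
(x−vt)²/(4Dt) = (-0.6284)²/(4 × 0.220 × 88.2) = 0.005088; exp(−0.005088) = 0.9949.
C = 0.001139 × 0.9949 = 0.00113 kg/m³.

0.00113 kg/m³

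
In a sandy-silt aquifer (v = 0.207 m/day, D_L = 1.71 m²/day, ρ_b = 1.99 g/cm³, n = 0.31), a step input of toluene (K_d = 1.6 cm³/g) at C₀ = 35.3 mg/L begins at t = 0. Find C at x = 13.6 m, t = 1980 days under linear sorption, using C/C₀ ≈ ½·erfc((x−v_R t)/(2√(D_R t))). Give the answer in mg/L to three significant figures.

29.1 mg/L

Retardation factor R = 1 + ρ_b·K_d/n = 1 + 1.99 × 1.6/0.31 = 11.27.
Sorption retards both mechanisms: v_R = v/R = 0.01837 m/day, D_R = D/R = 0.1517 m²/day.
v_R·t = 0.01837 × 1980 = 36.3726 m; 2√(D_R t) = 34.66 m; argument = (13.6 − 36.3726)/34.66 = -0.6570.
C = C₀ × ½·erfc(-0.6570) = 35.3 × 0.8236 = 29.1 mg/L.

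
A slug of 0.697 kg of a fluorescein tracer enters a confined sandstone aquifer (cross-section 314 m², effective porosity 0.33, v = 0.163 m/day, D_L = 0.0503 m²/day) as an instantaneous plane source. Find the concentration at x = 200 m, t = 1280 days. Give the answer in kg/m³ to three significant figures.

0.000177 kg/m³

For an instantaneous plane source, C(x,t) = M/(n_e·A·√(4πDt)) · exp(−(x−vt)²/(4Dt)), with n_e·A the pore (flow) area.
Plume center vt = 0.163 × 1280 = 208.64 m, so the well at 200 m is 8.64 m upgradient of the peak.
√(4πDt) = 28.44 m, giving peak height M/(n_e·A·√(4πDt)) = 0.697/(0.33 × 314 × 28.44) = 0.0002365 kg/m³.
(x−vt)²/(4Dt) = (-8.64)²/(4 × 0.0503 × 1280) = 0.2899; exp(−0.2899) = 0.7483.
C = 0.0002365 × 0.7483 = 0.000177 kg/m³.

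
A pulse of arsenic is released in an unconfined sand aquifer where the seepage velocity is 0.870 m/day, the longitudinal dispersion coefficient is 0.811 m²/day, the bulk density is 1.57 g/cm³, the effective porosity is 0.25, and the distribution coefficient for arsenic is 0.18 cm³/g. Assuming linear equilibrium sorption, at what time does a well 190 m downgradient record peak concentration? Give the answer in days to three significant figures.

Retardation factor R = 1 + ρ_b·K_d/n = 1 + 1.57 × 0.18/0.25 = 2.130.
Sorption retards both mechanisms: v_R = v/R = 0.4085 m/day, D_R = D/R = 0.3808 m²/day.
Peak time from v_R²t² + 2D_R t − x² = 0: t = (√(D_R² + v_R²x²) − D_R)/v_R².
√(D_R² + v_R²x²) = √(0.3808² + 0.4085² × 190²) = 77.62; v_R² = 0.1669.
t = (77.62 − 0.3808)/0.1669 = 463 days.

463 days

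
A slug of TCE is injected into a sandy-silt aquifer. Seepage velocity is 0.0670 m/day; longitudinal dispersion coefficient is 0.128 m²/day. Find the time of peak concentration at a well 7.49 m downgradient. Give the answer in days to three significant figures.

86.9 days

For the 1D instantaneous-source solution, setting ∂C/∂t = 0 at fixed x gives v²t² + 2Dt − x² = 0, so t = (√(D² + v²x²) − D)/v².
√(D² + v²x²) = √(0.128² + 0.0670² × 7.49²) = 0.5179; v² = 0.004489.
t = (0.5179 − 0.128)/0.004489 = 86.9 days (vs. the pure-advection estimate x/v = 112 d).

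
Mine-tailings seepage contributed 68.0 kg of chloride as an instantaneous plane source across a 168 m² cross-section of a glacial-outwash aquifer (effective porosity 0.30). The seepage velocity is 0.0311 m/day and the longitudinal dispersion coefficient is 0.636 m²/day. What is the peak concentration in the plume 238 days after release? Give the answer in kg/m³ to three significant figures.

0.0309 kg/m³

The peak of an instantaneous 1D plume sits at x = vt; there the Gaussian factor is 1 and C_max = M/(n_e·A·√(4πDt)), where n_e·A is the pore area the mass is dissolved in.
√(4πDt) = √(4π × 0.636 × 238) = 43.61 m, so C_max = 68.0/(0.30 × 168 × 43.61) = 0.0309 kg/m³.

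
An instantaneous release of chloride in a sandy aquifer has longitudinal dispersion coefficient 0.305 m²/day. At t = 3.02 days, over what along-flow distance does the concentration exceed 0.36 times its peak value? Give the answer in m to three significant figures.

The plume is Gaussian with σ = √(2Dt) = √(2 × 0.305 × 3.02) = 1.357 m.
C/C_peak = exp(−Δx²/(2σ²)) = 0.36 ⇒ Δx = σ·√(−2 ln 0.36) = 1.357 × 1.429 = 1.939 m.
Width = 2Δx = 3.88 m.

3.88 m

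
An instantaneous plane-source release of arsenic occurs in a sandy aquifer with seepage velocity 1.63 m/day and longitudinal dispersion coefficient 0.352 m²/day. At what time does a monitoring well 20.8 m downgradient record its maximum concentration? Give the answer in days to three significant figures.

12.6 days

For the 1D instantaneous-source solution, setting ∂C/∂t = 0 at fixed x gives v²t² + 2Dt − x² = 0, so t = (√(D² + v²x²) − D)/v².
√(D² + v²x²) = √(0.352² + 1.63² × 20.8²) = 33.91; v² = 2.6569.
t = (33.91 − 0.352)/2.6569 = 12.6 days (vs. the pure-advection estimate x/v = 12.8 d).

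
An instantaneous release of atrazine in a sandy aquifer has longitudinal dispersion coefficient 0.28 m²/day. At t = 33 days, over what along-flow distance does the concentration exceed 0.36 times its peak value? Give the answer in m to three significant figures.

12.3 m

The plume is Gaussian with σ = √(2Dt) = √(2 × 0.28 × 33) = 4.299 m.
C/C_peak = exp(−Δx²/(2σ²)) = 0.36 ⇒ Δx = σ·√(−2 ln 0.36) = 4.299 × 1.429 = 6.143 m.
Width = 2Δx = 12.3 m.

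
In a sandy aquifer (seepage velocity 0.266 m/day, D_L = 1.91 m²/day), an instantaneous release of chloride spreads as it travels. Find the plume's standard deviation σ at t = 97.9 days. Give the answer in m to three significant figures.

19.3 m

Dispersive spreading gives a Gaussian with σ² = 2Dt; advection only shifts the center.
σ = √(2 × 1.91 × 97.9) = 19.3 m.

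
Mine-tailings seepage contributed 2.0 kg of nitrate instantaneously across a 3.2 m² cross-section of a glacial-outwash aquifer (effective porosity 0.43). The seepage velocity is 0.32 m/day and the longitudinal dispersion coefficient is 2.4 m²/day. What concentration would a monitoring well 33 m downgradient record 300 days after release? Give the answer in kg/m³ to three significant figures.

0.00385 kg/m³

For an instantaneous plane source, C(x,t) = M/(n_e·A·√(4πDt)) · exp(−(x−vt)²/(4Dt)), with n_e·A the pore (flow) area.
Plume center vt = 0.32 × 300 = 96 m, so the well at 33 m is 63 m upgradient of the peak.
√(4πDt) = 95.12 m, giving peak height M/(n_e·A·√(4πDt)) = 2.0/(0.43 × 3.2 × 95.12) = 0.01528 kg/m³.
(x−vt)²/(4Dt) = (-63)²/(4 × 2.4 × 300) = 1.378; exp(−1.378) = 0.2521.
C = 0.01528 × 0.2521 = 0.00385 kg/m³.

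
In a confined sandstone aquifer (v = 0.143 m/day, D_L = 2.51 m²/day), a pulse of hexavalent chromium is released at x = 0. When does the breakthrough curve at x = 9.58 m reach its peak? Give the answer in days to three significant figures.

For the 1D instantaneous-source solution, setting ∂C/∂t = 0 at fixed x gives v²t² + 2Dt − x² = 0, so t = (√(D² + v²x²) − D)/v².
√(D² + v²x²) = √(2.51² + 0.143² × 9.58²) = 2.860; v² = 0.020449.
t = (2.860 − 2.51)/0.020449 = 17.1 days (vs. the pure-advection estimate x/v = 67.0 d).

17.1 days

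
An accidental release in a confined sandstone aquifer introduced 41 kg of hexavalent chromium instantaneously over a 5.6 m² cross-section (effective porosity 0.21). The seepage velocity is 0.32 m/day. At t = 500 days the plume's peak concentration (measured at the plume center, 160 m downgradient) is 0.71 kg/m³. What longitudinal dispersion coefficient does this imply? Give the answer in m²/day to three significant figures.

At the plume center C_max = M/(n_e·A·√(4πDt)), so D = M²/(4πt·(n_e·A·C_max)²).
n_e·A·C_max = 0.21 × 5.6 × 0.71 = 0.8350 kg/m.
D = 41²/(4π × 500 × 0.8350²) = 0.384 m²/day.

0.384 m²/day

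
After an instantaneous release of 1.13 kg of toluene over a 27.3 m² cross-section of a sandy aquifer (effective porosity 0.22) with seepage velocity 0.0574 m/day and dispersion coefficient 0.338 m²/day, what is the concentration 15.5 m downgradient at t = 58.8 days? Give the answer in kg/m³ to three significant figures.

0.00187 kg/m³

For an instantaneous plane source, C(x,t) = M/(n_e·A·√(4πDt)) · exp(−(x−vt)²/(4Dt)), with n_e·A the pore (flow) area.
Plume center vt = 0.0574 × 58.8 = 3.37512 m, so the well at 15.5 m is 12.12488 m downgradient of the peak.
√(4πDt) = 15.80 m, giving peak height M/(n_e·A·√(4πDt)) = 1.13/(0.22 × 27.3 × 15.80) = 0.01191 kg/m³.
(x−vt)²/(4Dt) = (12.12488)²/(4 × 0.338 × 58.8) = 1.849; exp(−1.849) = 0.1574.
C = 0.01191 × 0.1574 = 0.00187 kg/m³.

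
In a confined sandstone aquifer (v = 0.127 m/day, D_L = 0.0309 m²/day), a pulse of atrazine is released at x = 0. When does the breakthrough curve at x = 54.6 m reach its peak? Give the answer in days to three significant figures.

428 days

For the 1D instantaneous-source solution, setting ∂C/∂t = 0 at fixed x gives v²t² + 2Dt − x² = 0, so t = (√(D² + v²x²) − D)/v².
√(D² + v²x²) = √(0.0309² + 0.127² × 54.6²) = 6.934; v² = 0.016129.
t = (6.934 − 0.0309)/0.016129 = 428 days (vs. the pure-advection estimate x/v = 430 d).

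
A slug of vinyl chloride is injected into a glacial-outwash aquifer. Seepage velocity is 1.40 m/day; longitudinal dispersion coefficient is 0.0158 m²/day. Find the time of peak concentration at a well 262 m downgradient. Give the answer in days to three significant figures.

For the 1D instantaneous-source solution, setting ∂C/∂t = 0 at fixed x gives v²t² + 2Dt − x² = 0, so t = (√(D² + v²x²) − D)/v².
√(D² + v²x²) = √(0.0158² + 1.40² × 262²) = 366.8; v² = 1.96.
t = (366.8 − 0.0158)/1.96 = 187 days (vs. the pure-advection estimate x/v = 187 d).

187 days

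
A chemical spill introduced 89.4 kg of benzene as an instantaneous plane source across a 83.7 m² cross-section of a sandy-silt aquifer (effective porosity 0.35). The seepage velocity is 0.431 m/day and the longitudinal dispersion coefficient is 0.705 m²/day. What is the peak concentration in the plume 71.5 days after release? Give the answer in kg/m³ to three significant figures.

The peak of an instantaneous 1D plume sits at x = vt; there the Gaussian factor is 1 and C_max = M/(n_e·A·√(4πDt)), where n_e·A is the pore area the mass is dissolved in.
√(4πDt) = √(4π × 0.705 × 71.5) = 25.17 m, so C_max = 89.4/(0.35 × 83.7 × 25.17) = 0.121 kg/m³.

0.121 kg/m³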